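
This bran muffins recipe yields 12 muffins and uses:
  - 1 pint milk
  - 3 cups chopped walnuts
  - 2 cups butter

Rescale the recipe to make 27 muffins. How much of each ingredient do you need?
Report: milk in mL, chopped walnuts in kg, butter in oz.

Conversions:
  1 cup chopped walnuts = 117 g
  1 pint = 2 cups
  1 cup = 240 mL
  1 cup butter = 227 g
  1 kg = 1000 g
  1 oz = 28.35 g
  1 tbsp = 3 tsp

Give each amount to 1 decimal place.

milk: 1080.0 mL; chopped walnuts: 0.8 kg; butter: 36.0 oz

Scaling factor: 27/12 = 9/4 = 2.25.
milk: 1 pint × 9/4 × 2 cup/pint × 240 mL/cup = 1080.0 mL
chopped walnuts: 3 cup × 9/4 × 117 g/cup ÷ 1000 g/kg ≈ 0.8 kg
butter: 2 cup × 9/4 × 227 g/cup ÷ 28.35 g/oz ≈ 36.0 oz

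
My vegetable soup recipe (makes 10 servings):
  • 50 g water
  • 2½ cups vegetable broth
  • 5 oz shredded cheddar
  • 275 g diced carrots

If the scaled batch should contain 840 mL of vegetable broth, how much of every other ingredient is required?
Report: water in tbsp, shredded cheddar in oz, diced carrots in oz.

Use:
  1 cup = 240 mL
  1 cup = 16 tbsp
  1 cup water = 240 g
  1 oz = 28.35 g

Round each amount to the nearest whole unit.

water: 5 tbsp; shredded cheddar: 7 oz; diced carrots: 14 oz

The original recipe has 600 mL of vegetable broth, so the scaling factor is 840 ÷ 600 = 7/5 = 1.4.
water: 50 g × 7/5 ÷ 240 g/cup × 16 tbsp/cup ≈ 5 tbsp
shredded cheddar: 5 oz × 7/5 = 7 oz
diced carrots: 275 g × 7/5 ÷ 28.35 g/oz ≈ 14 oz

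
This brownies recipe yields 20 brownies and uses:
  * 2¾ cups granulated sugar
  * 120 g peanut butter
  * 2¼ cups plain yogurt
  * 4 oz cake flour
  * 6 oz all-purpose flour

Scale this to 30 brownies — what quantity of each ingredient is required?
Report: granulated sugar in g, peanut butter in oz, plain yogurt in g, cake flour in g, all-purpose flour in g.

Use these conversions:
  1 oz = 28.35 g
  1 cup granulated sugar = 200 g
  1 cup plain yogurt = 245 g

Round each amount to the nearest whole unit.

granulated sugar: 825 g; peanut butter: 6 oz; plain yogurt: 827 g; cake flour: 170 g; all-purpose flour: 255 g

Scaling factor: 30/20 = 3/2 = 1.5.
granulated sugar: 2.75 cup × 3/2 × 200 g/cup = 825 g
peanut butter: 120 g × 3/2 ÷ 28.35 g/oz ≈ 6 oz
plain yogurt: 2.25 cup × 3/2 × 245 g/cup ≈ 827 g
cake flour: 4 oz × 3/2 × 28.35 g/oz ≈ 170 g
all-purpose flour: 6 oz × 3/2 × 28.35 g/oz ≈ 255 g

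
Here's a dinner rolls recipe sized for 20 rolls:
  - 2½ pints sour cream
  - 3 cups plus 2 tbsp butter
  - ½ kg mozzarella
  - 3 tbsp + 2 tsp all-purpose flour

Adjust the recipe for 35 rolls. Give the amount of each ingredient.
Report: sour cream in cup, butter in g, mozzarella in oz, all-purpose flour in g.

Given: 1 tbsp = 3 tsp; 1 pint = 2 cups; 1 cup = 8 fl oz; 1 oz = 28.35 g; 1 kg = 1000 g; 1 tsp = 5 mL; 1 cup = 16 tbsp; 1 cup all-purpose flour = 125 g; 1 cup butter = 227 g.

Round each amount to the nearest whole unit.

sour cream: 9 cup; butter: 1241 g; mozzarella: 31 oz; all-purpose flour: 50 g

Scaling factor: 35/20 = 7/4 = 1.75.
sour cream: 2.5 pint × 7/4 × 2 cup/pint ≈ 9 cup
butter: (3 cup + 2 tbsp = 3.125 cup) × 7/4 × 227 g/cup ≈ 1241 g
mozzarella: 0.5 kg × 7/4 × 1000 g/kg ÷ 28.35 g/oz ≈ 31 oz
all-purpose flour: (3 tbsp + 2 tsp = 11/3 tbsp) × 7/4 ÷ 16 tbsp/cup × 125 g/cup ≈ 50 g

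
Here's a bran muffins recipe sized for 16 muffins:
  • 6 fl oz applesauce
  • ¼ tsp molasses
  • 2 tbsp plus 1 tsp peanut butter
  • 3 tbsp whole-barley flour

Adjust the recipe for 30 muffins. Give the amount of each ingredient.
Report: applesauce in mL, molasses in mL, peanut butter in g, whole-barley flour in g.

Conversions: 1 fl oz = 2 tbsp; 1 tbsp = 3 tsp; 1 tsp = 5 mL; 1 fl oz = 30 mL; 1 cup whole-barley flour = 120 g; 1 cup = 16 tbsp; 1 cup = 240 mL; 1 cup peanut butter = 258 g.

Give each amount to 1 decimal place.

Scaling factor: 30/16 = 15/8 = 1.875.
applesauce: 6 fl oz × 15/8 × 30 mL/fl oz = 337.5 mL
molasses: 0.25 tsp × 15/8 × 5 mL/tsp ≈ 2.3 mL
peanut butter: (2 tbsp + 1 tsp = 7/3 tbsp) × 15/8 ÷ 16 tbsp/cup × 258 g/cup ≈ 70.5 g
whole-barley flour: 3 tbsp × 15/8 ÷ 16 tbsp/cup × 120 g/cup ≈ 42.2 g

applesauce: 337.5 mL; molasses: 2.3 mL; peanut butter: 70.5 g; whole-barley flour: 42.2 g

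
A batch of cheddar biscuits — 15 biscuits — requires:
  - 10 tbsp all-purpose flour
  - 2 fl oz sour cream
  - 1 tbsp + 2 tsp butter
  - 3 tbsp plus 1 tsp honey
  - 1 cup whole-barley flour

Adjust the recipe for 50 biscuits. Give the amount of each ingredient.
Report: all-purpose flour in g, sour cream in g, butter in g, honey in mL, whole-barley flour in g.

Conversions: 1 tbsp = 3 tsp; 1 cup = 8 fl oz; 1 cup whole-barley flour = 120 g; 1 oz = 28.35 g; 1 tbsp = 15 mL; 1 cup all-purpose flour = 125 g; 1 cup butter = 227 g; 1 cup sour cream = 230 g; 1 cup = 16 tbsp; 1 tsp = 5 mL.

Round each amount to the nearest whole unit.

all-purpose flour: 260 g; sour cream: 192 g; butter: 79 g; honey: 167 mL; whole-barley flour: 400 g

Scaling factor: 50/15 = 10/3.
all-purpose flour: 10 tbsp × 10/3 ÷ 16 tbsp/cup × 125 g/cup ≈ 260 g
sour cream: 2 fl oz × 10/3 ÷ 8 fl oz/cup × 230 g/cup ≈ 192 g
butter: (1 tbsp + 2 tsp = 5/3 tbsp) × 10/3 ÷ 16 tbsp/cup × 227 g/cup ≈ 79 g
honey: (3 tbsp + 1 tsp = 10/3 tbsp) × 10/3 × 15 mL/tbsp ≈ 167 mL
whole-barley flour: 1 cup × 10/3 × 120 g/cup = 400 g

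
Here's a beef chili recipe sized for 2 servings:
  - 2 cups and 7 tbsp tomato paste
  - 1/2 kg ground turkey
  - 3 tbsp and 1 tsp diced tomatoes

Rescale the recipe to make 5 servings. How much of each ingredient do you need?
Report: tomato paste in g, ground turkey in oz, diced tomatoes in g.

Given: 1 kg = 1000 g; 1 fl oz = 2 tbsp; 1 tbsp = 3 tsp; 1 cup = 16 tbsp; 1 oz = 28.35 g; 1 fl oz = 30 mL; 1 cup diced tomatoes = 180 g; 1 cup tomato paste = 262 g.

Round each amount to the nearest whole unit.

tomato paste: 1597 g; ground turkey: 44 oz; diced tomatoes: 94 g

Scaling factor: 5/2 = 2.5.
tomato paste: (2 cup + 7 tbsp = 2.4375 cup) × 5/2 × 262 g/cup ≈ 1597 g
ground turkey: 0.5 kg × 5/2 × 1000 g/kg ÷ 28.35 g/oz ≈ 44 oz
diced tomatoes: (3 tbsp + 1 tsp = 10/3 tbsp) × 5/2 ÷ 16 tbsp/cup × 180 g/cup ≈ 94 g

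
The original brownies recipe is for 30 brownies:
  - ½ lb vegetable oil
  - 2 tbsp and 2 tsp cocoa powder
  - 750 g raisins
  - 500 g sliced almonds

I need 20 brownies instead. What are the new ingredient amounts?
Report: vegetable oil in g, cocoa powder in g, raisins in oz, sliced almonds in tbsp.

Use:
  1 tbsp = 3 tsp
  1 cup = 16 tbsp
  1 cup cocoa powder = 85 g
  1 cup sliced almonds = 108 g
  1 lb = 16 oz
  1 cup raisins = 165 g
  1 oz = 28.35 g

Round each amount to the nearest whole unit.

vegetable oil: 151 g; cocoa powder: 9 g; raisins: 18 oz; sliced almonds: 49 tbsp

Scaling factor: 20/30 = 2/3.
vegetable oil: 0.5 lb × 2/3 × 16 oz/lb × 28.35 g/oz ≈ 151 g
cocoa powder: (2 tbsp + 2 tsp = 8/3 tbsp) × 2/3 ÷ 16 tbsp/cup × 85 g/cup ≈ 9 g
raisins: 750 g × 2/3 ÷ 28.35 g/oz ≈ 18 oz
sliced almonds: 500 g × 2/3 ÷ 108 g/cup × 16 tbsp/cup ≈ 49 tbsp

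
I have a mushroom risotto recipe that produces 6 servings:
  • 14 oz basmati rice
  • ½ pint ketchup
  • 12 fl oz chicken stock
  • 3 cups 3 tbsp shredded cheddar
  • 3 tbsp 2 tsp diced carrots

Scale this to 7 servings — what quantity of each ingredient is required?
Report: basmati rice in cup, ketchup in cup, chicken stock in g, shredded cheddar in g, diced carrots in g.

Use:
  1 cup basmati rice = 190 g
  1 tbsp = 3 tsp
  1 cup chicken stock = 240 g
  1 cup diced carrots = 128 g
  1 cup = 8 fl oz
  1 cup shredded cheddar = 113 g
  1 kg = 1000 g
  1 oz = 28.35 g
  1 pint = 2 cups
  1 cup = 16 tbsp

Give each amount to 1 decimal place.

Scaling factor: 7/6.
basmati rice: 14 oz × 7/6 × 28.35 g/oz ÷ 190 g/cup ≈ 2.4 cup
ketchup: 0.5 pint × 7/6 × 2 cup/pint ≈ 1.2 cup
chicken stock: 12 fl oz × 7/6 ÷ 8 fl oz/cup × 240 g/cup = 420.0 g
shredded cheddar: (3 cup + 3 tbsp = 3.1875 cup) × 7/6 × 113 g/cup ≈ 420.2 g
diced carrots: (3 tbsp + 2 tsp = 11/3 tbsp) × 7/6 ÷ 16 tbsp/cup × 128 g/cup ≈ 34.2 g

basmati rice: 2.4 cup; ketchup: 1.2 cup; chicken stock: 420.0 g; shredded cheddar: 420.2 g; diced carrots: 34.2 g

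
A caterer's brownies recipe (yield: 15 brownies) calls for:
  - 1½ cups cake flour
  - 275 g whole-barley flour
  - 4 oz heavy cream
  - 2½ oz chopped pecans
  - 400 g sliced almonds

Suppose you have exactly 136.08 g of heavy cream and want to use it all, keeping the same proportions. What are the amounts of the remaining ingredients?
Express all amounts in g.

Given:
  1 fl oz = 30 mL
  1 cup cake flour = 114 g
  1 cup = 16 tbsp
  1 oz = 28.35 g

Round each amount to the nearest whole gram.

cake flour: 205 g; whole-barley flour: 330 g; chopped pecans: 85 g; sliced almonds: 480 g

The original recipe has 113.4 g of heavy cream, so the scaling factor is 136.08 ÷ 113.4 = 6/5 = 1.2.
cake flour: 1.5 cup × 6/5 × 114 g/cup ≈ 205 g
whole-barley flour: 275 g × 6/5 = 330 g
chopped pecans: 2.5 oz × 6/5 × 28.35 g/oz ≈ 85 g
sliced almonds: 400 g × 6/5 = 480 g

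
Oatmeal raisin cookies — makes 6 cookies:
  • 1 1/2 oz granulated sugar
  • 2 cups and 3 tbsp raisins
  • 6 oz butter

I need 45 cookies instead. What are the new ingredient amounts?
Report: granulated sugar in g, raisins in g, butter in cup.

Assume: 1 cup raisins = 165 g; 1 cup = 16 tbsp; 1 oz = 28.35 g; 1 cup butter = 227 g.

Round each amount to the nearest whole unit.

Scaling factor: 45/6 = 15/2 = 7.5.
granulated sugar: 1.5 oz × 15/2 × 28.35 g/oz ≈ 319 g
raisins: (2 cup + 3 tbsp = 2.1875 cup) × 15/2 × 165 g/cup ≈ 2707 g
butter: 6 oz × 15/2 × 28.35 g/oz ÷ 227 g/cup ≈ 6 cup

granulated sugar: 319 g; raisins: 2707 g; butter: 6 cup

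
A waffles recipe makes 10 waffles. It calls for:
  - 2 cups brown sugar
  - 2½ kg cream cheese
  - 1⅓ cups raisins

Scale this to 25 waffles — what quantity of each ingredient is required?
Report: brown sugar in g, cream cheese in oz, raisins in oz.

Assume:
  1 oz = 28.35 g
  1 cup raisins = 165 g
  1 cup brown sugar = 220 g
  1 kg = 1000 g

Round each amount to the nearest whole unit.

Scaling factor: 25/10 = 5/2 = 2.5.
brown sugar: 2 cup × 5/2 × 220 g/cup = 1100 g
cream cheese: 2.5 kg × 5/2 × 1000 g/kg ÷ 28.35 g/oz ≈ 220 oz
raisins: 4/3 cup × 5/2 × 165 g/cup ÷ 28.35 g/oz ≈ 19 oz

brown sugar: 1100 g; cream cheese: 220 oz; raisins: 19 oz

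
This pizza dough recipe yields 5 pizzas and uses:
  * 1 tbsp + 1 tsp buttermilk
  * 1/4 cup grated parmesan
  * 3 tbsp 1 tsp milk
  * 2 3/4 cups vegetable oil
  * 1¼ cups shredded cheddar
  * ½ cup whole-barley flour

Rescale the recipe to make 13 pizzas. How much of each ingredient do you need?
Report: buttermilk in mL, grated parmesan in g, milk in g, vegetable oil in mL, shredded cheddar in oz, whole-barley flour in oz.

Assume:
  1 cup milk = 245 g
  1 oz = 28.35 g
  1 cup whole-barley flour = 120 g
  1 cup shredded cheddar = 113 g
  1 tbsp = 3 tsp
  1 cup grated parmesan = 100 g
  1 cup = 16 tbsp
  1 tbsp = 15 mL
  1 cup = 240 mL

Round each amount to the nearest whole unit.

buttermilk: 52 mL; grated parmesan: 65 g; milk: 133 g; vegetable oil: 1716 mL; shredded cheddar: 13 oz; whole-barley flour: 6 oz

Scaling factor: 13/5 = 2.6.
buttermilk: (1 tbsp + 1 tsp = 4/3 tbsp) × 13/5 × 15 mL/tbsp = 52 mL
grated parmesan: 0.25 cup × 13/5 × 100 g/cup = 65 g
milk: (3 tbsp + 1 tsp = 10/3 tbsp) × 13/5 ÷ 16 tbsp/cup × 245 g/cup ≈ 133 g
vegetable oil: 2.75 cup × 13/5 × 240 mL/cup = 1716 mL
shredded cheddar: 1.25 cup × 13/5 × 113 g/cup ÷ 28.35 g/oz ≈ 13 oz
whole-barley flour: 0.5 cup × 13/5 × 120 g/cup ÷ 28.35 g/oz ≈ 6 oz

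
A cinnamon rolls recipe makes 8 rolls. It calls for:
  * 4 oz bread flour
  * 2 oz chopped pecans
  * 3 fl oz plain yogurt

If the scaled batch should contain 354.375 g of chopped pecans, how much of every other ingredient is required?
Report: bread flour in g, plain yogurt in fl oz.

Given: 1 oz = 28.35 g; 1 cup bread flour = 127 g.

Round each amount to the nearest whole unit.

The original recipe has 56.7 g of chopped pecans, so the scaling factor is 354.375 ÷ 56.7 = 25/4 = 6.25.
bread flour: 4 oz × 25/4 × 28.35 g/oz ≈ 709 g
plain yogurt: 3 fl oz × 25/4 ≈ 19 fl oz

bread flour: 709 g; plain yogurt: 19 fl oz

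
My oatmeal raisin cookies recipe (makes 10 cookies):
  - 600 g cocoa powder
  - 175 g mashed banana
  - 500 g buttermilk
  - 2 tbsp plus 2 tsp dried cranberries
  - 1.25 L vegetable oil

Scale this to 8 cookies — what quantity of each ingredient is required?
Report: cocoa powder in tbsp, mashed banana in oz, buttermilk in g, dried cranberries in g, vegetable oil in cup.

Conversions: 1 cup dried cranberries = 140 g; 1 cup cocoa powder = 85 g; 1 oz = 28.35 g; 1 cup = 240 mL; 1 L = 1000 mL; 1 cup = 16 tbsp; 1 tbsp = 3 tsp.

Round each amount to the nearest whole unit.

cocoa powder: 90 tbsp; mashed banana: 5 oz; buttermilk: 400 g; dried cranberries: 19 g; vegetable oil: 4 cup

Scaling factor: 8/10 = 4/5 = 0.8.
cocoa powder: 600 g × 4/5 ÷ 85 g/cup × 16 tbsp/cup ≈ 90 tbsp
mashed banana: 175 g × 4/5 ÷ 28.35 g/oz ≈ 5 oz
buttermilk: 500 g × 4/5 = 400 g
dried cranberries: (2 tbsp + 2 tsp = 8/3 tbsp) × 4/5 ÷ 16 tbsp/cup × 140 g/cup ≈ 19 g
vegetable oil: 1.25 L × 4/5 × 1000 mL/L ÷ 240 mL/cup ≈ 4 cup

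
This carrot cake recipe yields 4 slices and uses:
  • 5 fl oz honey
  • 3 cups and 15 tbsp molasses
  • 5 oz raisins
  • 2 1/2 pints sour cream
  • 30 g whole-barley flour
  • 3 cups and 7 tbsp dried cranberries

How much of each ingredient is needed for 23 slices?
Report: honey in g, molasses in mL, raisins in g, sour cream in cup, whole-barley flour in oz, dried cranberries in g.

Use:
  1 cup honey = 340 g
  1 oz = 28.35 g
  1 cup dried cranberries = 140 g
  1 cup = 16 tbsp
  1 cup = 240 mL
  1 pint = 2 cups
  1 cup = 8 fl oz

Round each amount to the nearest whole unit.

honey: 1222 g; molasses: 5434 mL; raisins: 815 g; sour cream: 29 cup; whole-barley flour: 6 oz; dried cranberries: 2767 g

Scaling factor: 23/4 = 5.75.
honey: 5 fl oz × 23/4 ÷ 8 fl oz/cup × 340 g/cup ≈ 1222 g
molasses: (3 cup + 15 tbsp = 3.9375 cup) × 23/4 × 240 mL/cup ≈ 5434 mL
raisins: 5 oz × 23/4 × 28.35 g/oz ≈ 815 g
sour cream: 2.5 pint × 23/4 × 2 cup/pint ≈ 29 cup
whole-barley flour: 30 g × 23/4 ÷ 28.35 g/oz ≈ 6 oz
dried cranberries: (3 cup + 7 tbsp = 3.4375 cup) × 23/4 × 140 g/cup ≈ 2767 g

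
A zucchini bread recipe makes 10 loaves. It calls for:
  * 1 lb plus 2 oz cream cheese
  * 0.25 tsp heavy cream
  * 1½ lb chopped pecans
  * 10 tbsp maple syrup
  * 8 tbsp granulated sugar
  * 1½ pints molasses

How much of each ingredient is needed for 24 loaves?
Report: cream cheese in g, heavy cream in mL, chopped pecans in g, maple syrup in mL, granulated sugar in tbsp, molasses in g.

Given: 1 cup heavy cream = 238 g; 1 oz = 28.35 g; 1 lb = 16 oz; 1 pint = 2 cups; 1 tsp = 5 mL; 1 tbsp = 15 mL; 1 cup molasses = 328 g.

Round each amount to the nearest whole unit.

cream cheese: 1225 g; heavy cream: 3 mL; chopped pecans: 1633 g; maple syrup: 360 mL; granulated sugar: 19 tbsp; molasses: 2362 g

Scaling factor: 24/10 = 12/5 = 2.4.
cream cheese: (1 lb + 2 oz = 1.125 lb) × 12/5 × 16 oz/lb × 28.35 g/oz ≈ 1225 g
heavy cream: 0.25 tsp × 12/5 × 5 mL/tsp = 3 mL
chopped pecans: 1.5 lb × 12/5 × 16 oz/lb × 28.35 g/oz ≈ 1633 g
maple syrup: 10 tbsp × 12/5 × 15 mL/tbsp = 360 mL
granulated sugar: 8 tbsp × 12/5 ≈ 19 tbsp
molasses: 1.5 pint × 12/5 × 2 cup/pint × 328 g/cup ≈ 2362 g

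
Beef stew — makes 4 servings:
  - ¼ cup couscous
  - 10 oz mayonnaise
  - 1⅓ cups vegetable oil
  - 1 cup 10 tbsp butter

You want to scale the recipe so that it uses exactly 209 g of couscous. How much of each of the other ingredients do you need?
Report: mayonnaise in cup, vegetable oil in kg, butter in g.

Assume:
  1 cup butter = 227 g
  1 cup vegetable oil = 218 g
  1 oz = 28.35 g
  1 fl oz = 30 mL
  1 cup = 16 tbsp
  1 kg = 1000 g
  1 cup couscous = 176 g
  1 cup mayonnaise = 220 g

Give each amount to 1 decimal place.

The original recipe has 44 g of couscous, so the scaling factor is 209 ÷ 44 = 19/4 = 4.75.
mayonnaise: 10 oz × 19/4 × 28.35 g/oz ÷ 220 g/cup ≈ 6.1 cup
vegetable oil: 4/3 cup × 19/4 × 218 g/cup ÷ 1000 g/kg ≈ 1.4 kg
butter: (1 cup + 10 tbsp = 1.625 cup) × 19/4 × 227 g/cup ≈ 1752.2 g

mayonnaise: 6.1 cup; vegetable oil: 1.4 kg; butter: 1752.2 g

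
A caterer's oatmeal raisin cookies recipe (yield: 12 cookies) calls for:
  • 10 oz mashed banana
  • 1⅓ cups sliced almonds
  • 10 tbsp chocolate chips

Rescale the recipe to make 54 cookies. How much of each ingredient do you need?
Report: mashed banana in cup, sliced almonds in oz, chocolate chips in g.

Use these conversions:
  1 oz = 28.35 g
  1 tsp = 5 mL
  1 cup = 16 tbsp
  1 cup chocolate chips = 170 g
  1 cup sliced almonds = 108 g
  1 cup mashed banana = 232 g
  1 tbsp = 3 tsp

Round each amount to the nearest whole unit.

mashed banana: 5 cup; sliced almonds: 23 oz; chocolate chips: 478 g

Scaling factor: 54/12 = 9/2 = 4.5.
mashed banana: 10 oz × 9/2 × 28.35 g/oz ÷ 232 g/cup ≈ 5 cup
sliced almonds: 4/3 cup × 9/2 × 108 g/cup ÷ 28.35 g/oz ≈ 23 oz
chocolate chips: 10 tbsp × 9/2 ÷ 16 tbsp/cup × 170 g/cup ≈ 478 g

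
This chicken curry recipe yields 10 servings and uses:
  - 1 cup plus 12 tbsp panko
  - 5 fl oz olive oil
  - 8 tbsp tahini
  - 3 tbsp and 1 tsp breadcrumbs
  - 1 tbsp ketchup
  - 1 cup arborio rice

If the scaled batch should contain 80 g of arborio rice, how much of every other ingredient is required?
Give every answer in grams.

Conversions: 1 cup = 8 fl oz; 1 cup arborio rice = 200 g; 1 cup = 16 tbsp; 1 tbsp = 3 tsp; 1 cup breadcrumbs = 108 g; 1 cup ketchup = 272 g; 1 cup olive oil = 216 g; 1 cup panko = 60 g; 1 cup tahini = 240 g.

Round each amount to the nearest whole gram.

The original recipe has 200 g of arborio rice, so the scaling factor is 80 ÷ 200 = 2/5 = 0.4.
panko: (1 cup + 12 tbsp = 1.75 cup) × 2/5 × 60 g/cup = 42 g
olive oil: 5 fl oz × 2/5 ÷ 8 fl oz/cup × 216 g/cup = 54 g
tahini: 8 tbsp × 2/5 ÷ 16 tbsp/cup × 240 g/cup = 48 g
breadcrumbs: (3 tbsp + 1 tsp = 10/3 tbsp) × 2/5 ÷ 16 tbsp/cup × 108 g/cup = 9 g
ketchup: 1 tbsp × 2/5 ÷ 16 tbsp/cup × 272 g/cup ≈ 7 g

panko: 42 g; olive oil: 54 g; tahini: 48 g; breadcrumbs: 9 g; ketchup: 7 g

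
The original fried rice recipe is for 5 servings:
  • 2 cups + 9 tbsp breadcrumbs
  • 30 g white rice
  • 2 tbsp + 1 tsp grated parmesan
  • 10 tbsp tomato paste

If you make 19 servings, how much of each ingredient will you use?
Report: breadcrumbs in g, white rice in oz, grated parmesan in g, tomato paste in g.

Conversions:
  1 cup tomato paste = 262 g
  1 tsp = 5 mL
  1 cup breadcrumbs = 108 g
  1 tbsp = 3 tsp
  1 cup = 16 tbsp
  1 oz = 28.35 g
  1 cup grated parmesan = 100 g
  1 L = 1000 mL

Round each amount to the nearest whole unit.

Scaling factor: 19/5 = 3.8.
breadcrumbs: (2 cup + 9 tbsp = 2.5625 cup) × 19/5 × 108 g/cup ≈ 1052 g
white rice: 30 g × 19/5 ÷ 28.35 g/oz ≈ 4 oz
grated parmesan: (2 tbsp + 1 tsp = 7/3 tbsp) × 19/5 ÷ 16 tbsp/cup × 100 g/cup ≈ 55 g
tomato paste: 10 tbsp × 19/5 ÷ 16 tbsp/cup × 262 g/cup ≈ 622 g

breadcrumbs: 1052 g; white rice: 4 oz; grated parmesan: 55 g; tomato paste: 622 g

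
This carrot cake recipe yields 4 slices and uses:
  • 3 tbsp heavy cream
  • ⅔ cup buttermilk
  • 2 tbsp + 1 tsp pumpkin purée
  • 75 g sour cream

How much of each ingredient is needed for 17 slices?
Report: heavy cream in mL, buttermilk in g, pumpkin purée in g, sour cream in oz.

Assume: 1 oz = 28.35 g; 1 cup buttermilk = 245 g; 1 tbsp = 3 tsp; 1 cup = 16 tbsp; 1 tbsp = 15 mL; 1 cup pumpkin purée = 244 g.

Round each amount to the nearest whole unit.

heavy cream: 191 mL; buttermilk: 694 g; pumpkin purée: 151 g; sour cream: 11 oz

Scaling factor: 17/4 = 4.25.
heavy cream: 3 tbsp × 17/4 × 15 mL/tbsp ≈ 191 mL
buttermilk: 2/3 cup × 17/4 × 245 g/cup ≈ 694 g
pumpkin purée: (2 tbsp + 1 tsp = 7/3 tbsp) × 17/4 ÷ 16 tbsp/cup × 244 g/cup ≈ 151 g
sour cream: 75 g × 17/4 ÷ 28.35 g/oz ≈ 11 oz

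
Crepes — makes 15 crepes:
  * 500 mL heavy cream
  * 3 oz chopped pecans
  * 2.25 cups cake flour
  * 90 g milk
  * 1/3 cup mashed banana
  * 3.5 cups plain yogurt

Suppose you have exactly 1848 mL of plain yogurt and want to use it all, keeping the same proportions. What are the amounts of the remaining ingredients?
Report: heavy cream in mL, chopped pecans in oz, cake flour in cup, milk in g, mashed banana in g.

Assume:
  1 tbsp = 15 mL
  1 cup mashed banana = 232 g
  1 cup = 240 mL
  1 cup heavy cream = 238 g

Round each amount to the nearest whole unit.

The original recipe has 840 mL of plain yogurt, so the scaling factor is 1848 ÷ 840 = 11/5 = 2.2.
heavy cream: 500 mL × 11/5 = 1100 mL
chopped pecans: 3 oz × 11/5 ≈ 7 oz
cake flour: 2.25 cup × 11/5 ≈ 5 cup
milk: 90 g × 11/5 = 198 g
mashed banana: 1/3 cup × 11/5 × 232 g/cup ≈ 170 g

heavy cream: 1100 mL; chopped pecans: 7 oz; cake flour: 5 cup; milk: 198 g; mashed banana: 170 g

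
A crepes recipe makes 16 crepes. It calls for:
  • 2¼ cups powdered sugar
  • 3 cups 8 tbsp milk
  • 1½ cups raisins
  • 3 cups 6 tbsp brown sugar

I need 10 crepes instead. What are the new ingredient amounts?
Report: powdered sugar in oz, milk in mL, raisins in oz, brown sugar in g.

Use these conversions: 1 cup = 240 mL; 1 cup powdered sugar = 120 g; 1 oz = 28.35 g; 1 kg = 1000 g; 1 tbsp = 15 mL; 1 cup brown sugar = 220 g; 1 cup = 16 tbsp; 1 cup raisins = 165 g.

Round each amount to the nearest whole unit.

Scaling factor: 10/16 = 5/8 = 0.625.
powdered sugar: 2.25 cup × 5/8 × 120 g/cup ÷ 28.35 g/oz ≈ 6 oz
milk: (3 cup + 8 tbsp = 3.5 cup) × 5/8 × 240 mL/cup = 525 mL
raisins: 1.5 cup × 5/8 × 165 g/cup ÷ 28.35 g/oz ≈ 5 oz
brown sugar: (3 cup + 6 tbsp = 3.375 cup) × 5/8 × 220 g/cup ≈ 464 g

powdered sugar: 6 oz; milk: 525 mL; raisins: 5 oz; brown sugar: 464 g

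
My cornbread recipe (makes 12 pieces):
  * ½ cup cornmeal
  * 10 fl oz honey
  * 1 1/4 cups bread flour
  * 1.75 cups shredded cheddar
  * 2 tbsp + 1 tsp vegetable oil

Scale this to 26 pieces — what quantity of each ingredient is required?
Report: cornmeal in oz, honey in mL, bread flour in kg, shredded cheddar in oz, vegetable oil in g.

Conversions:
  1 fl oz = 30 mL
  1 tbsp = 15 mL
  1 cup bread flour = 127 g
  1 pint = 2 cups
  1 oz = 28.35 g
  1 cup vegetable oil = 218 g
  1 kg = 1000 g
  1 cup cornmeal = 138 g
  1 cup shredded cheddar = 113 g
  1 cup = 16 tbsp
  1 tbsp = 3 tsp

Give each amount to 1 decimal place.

cornmeal: 5.3 oz; honey: 650.0 mL; bread flour: 0.3 kg; shredded cheddar: 15.1 oz; vegetable oil: 68.9 g

Scaling factor: 26/12 = 13/6.
cornmeal: 0.5 cup × 13/6 × 138 g/cup ÷ 28.35 g/oz ≈ 5.3 oz
honey: 10 fl oz × 13/6 × 30 mL/fl oz = 650.0 mL
bread flour: 1.25 cup × 13/6 × 127 g/cup ÷ 1000 g/kg ≈ 0.3 kg
shredded cheddar: 1.75 cup × 13/6 × 113 g/cup ÷ 28.35 g/oz ≈ 15.1 oz
vegetable oil: (2 tbsp + 1 tsp = 7/3 tbsp) × 13/6 ÷ 16 tbsp/cup × 218 g/cup ≈ 68.9 g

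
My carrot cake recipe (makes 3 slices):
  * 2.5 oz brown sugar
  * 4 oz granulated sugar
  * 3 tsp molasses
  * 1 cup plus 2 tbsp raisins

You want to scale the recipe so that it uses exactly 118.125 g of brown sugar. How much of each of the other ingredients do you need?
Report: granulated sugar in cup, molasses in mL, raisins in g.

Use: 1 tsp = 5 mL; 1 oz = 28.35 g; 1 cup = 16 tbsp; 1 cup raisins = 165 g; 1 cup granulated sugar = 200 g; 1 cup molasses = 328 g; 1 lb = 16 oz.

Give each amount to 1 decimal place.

granulated sugar: 0.9 cup; molasses: 25.0 mL; raisins: 309.4 g

The original recipe has 70.875 g of brown sugar, so the scaling factor is 118.125 ÷ 70.875 = 5/3.
granulated sugar: 4 oz × 5/3 × 28.35 g/oz ÷ 200 g/cup ≈ 0.9 cup
molasses: 3 tsp × 5/3 × 5 mL/tsp = 25.0 mL
raisins: (1 cup + 2 tbsp = 1.125 cup) × 5/3 × 165 g/cup ≈ 309.4 g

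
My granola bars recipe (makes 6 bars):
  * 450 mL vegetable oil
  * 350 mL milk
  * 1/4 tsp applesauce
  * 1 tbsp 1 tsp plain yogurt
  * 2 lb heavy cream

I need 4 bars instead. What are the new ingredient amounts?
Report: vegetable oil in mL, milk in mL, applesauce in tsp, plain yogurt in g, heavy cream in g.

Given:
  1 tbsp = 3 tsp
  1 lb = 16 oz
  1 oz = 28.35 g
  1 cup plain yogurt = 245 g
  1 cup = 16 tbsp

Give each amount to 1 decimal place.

vegetable oil: 300.0 mL; milk: 233.3 mL; applesauce: 0.2 tsp; plain yogurt: 13.6 g; heavy cream: 604.8 g

Scaling factor: 4/6 = 2/3.
vegetable oil: 450 mL × 2/3 = 300.0 mL
milk: 350 mL × 2/3 ≈ 233.3 mL
applesauce: 0.25 tsp × 2/3 ≈ 0.2 tsp
plain yogurt: (1 tbsp + 1 tsp = 4/3 tbsp) × 2/3 ÷ 16 tbsp/cup × 245 g/cup ≈ 13.6 g
heavy cream: 2 lb × 2/3 × 16 oz/lb × 28.35 g/oz = 604.8 g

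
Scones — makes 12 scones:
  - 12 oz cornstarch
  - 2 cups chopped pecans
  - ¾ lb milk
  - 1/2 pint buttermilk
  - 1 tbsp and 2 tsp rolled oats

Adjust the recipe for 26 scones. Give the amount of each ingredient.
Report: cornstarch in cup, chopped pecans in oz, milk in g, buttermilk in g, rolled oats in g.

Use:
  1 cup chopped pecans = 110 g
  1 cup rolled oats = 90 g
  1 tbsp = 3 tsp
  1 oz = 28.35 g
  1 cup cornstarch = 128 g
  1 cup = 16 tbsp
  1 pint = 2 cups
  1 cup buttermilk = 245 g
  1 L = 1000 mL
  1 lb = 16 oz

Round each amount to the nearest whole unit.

cornstarch: 6 cup; chopped pecans: 17 oz; milk: 737 g; buttermilk: 531 g; rolled oats: 20 g

Scaling factor: 26/12 = 13/6.
cornstarch: 12 oz × 13/6 × 28.35 g/oz ÷ 128 g/cup ≈ 6 cup
chopped pecans: 2 cup × 13/6 × 110 g/cup ÷ 28.35 g/oz ≈ 17 oz
milk: 0.75 lb × 13/6 × 16 oz/lb × 28.35 g/oz ≈ 737 g
buttermilk: 0.5 pint × 13/6 × 2 cup/pint × 245 g/cup ≈ 531 g
rolled oats: (1 tbsp + 2 tsp = 5/3 tbsp) × 13/6 ÷ 16 tbsp/cup × 90 g/cup ≈ 20 g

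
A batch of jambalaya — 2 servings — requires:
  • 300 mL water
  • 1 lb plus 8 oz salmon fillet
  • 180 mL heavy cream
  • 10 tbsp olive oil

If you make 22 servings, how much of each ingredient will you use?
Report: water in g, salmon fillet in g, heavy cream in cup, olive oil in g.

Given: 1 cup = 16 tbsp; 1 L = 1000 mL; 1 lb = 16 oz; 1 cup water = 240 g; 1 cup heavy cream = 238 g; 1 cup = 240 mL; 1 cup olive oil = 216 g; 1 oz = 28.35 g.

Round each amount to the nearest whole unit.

water: 3300 g; salmon fillet: 7484 g; heavy cream: 8 cup; olive oil: 1485 g

Scaling factor: 22/2 = 11.
water: 300 mL × 11 ÷ 240 mL/cup × 240 g/cup = 3300 g
salmon fillet: (1 lb + 8 oz = 1.5 lb) × 11 × 16 oz/lb × 28.35 g/oz ≈ 7484 g
heavy cream: 180 mL × 11 ÷ 240 mL/cup ≈ 8 cup
olive oil: 10 tbsp × 11 ÷ 16 tbsp/cup × 216 g/cup = 1485 g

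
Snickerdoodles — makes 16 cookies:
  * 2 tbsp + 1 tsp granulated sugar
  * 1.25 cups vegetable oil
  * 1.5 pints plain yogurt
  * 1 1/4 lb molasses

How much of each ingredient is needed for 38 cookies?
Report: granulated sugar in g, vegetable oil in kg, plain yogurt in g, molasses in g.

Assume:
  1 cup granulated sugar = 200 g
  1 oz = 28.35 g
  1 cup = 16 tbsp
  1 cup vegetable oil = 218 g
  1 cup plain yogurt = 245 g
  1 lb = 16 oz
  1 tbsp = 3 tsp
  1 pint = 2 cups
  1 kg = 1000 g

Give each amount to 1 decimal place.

granulated sugar: 69.3 g; vegetable oil: 0.6 kg; plain yogurt: 1745.6 g; molasses: 1346.6 g

Scaling factor: 38/16 = 19/8 = 2.375.
granulated sugar: (2 tbsp + 1 tsp = 7/3 tbsp) × 19/8 ÷ 16 tbsp/cup × 200 g/cup ≈ 69.3 g
vegetable oil: 1.25 cup × 19/8 × 218 g/cup ÷ 1000 g/kg ≈ 0.6 kg
plain yogurt: 1.5 pint × 19/8 × 2 cup/pint × 245 g/cup ≈ 1745.6 g
molasses: 1.25 lb × 19/8 × 16 oz/lb × 28.35 g/oz ≈ 1346.6 g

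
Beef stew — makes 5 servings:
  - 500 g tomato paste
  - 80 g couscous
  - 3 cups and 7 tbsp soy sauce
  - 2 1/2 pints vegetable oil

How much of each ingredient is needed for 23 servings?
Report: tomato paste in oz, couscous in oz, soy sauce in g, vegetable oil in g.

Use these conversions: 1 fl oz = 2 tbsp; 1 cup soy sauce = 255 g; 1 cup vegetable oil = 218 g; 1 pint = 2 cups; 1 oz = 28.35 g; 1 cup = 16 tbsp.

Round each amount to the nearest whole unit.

Scaling factor: 23/5 = 4.6.
tomato paste: 500 g × 23/5 ÷ 28.35 g/oz ≈ 81 oz
couscous: 80 g × 23/5 ÷ 28.35 g/oz ≈ 13 oz
soy sauce: (3 cup + 7 tbsp = 3.4375 cup) × 23/5 × 255 g/cup ≈ 4032 g
vegetable oil: 2.5 pint × 23/5 × 2 cup/pint × 218 g/cup = 5014 g

tomato paste: 81 oz; couscous: 13 oz; soy sauce: 4032 g; vegetable oil: 5014 g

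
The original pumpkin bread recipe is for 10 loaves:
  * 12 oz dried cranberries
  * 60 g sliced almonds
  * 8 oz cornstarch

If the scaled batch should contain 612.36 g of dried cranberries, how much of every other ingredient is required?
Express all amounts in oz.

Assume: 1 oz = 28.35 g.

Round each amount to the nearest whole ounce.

The original recipe has 340.2 g of dried cranberries, so the scaling factor is 612.36 ÷ 340.2 = 9/5 = 1.8.
sliced almonds: 60 g × 9/5 ÷ 28.35 g/oz ≈ 4 oz
cornstarch: 8 oz × 9/5 ≈ 14 oz

sliced almonds: 4 oz; cornstarch: 14 oz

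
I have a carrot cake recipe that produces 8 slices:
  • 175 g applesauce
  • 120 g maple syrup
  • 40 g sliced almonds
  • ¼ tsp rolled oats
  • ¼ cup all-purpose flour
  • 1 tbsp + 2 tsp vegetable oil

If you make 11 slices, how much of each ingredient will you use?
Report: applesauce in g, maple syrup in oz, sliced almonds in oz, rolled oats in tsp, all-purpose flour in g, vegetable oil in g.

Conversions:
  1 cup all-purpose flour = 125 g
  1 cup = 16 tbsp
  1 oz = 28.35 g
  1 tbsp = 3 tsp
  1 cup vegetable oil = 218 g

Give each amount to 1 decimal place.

Scaling factor: 11/8 = 1.375.
applesauce: 175 g × 11/8 ≈ 240.6 g
maple syrup: 120 g × 11/8 ÷ 28.35 g/oz ≈ 5.8 oz
sliced almonds: 40 g × 11/8 ÷ 28.35 g/oz ≈ 1.9 oz
rolled oats: 0.25 tsp × 11/8 ≈ 0.3 tsp
all-purpose flour: 0.25 cup × 11/8 × 125 g/cup ≈ 43.0 g
vegetable oil: (1 tbsp + 2 tsp = 5/3 tbsp) × 11/8 ÷ 16 tbsp/cup × 218 g/cup ≈ 31.2 g

applesauce: 240.6 g; maple syrup: 5.8 oz; sliced almonds: 1.9 oz; rolled oats: 0.3 tsp; all-purpose flour: 43.0 g; vegetable oil: 31.2 g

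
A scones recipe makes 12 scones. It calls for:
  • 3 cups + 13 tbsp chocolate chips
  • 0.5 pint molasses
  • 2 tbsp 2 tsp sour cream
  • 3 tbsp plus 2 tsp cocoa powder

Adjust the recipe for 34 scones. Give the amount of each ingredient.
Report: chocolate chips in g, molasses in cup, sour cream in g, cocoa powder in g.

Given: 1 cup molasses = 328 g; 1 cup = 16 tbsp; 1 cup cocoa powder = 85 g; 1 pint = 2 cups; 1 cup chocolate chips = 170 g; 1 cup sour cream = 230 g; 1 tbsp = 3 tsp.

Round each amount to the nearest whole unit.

chocolate chips: 1836 g; molasses: 3 cup; sour cream: 109 g; cocoa powder: 55 g

Scaling factor: 34/12 = 17/6.
chocolate chips: (3 cup + 13 tbsp = 3.8125 cup) × 17/6 × 170 g/cup ≈ 1836 g
molasses: 0.5 pint × 17/6 × 2 cup/pint ≈ 3 cup
sour cream: (2 tbsp + 2 tsp = 8/3 tbsp) × 17/6 ÷ 16 tbsp/cup × 230 g/cup ≈ 109 g
cocoa powder: (3 tbsp + 2 tsp = 11/3 tbsp) × 17/6 ÷ 16 tbsp/cup × 85 g/cup ≈ 55 g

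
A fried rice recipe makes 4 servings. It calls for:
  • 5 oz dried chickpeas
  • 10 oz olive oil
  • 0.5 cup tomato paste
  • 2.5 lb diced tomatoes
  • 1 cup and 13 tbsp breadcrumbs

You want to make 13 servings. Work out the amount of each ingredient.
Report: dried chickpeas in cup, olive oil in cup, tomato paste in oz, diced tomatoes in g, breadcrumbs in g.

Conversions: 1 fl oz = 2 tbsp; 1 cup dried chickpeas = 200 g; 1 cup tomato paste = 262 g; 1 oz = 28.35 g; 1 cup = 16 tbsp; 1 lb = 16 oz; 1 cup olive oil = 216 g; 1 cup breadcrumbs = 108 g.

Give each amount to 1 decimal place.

Scaling factor: 13/4 = 3.25.
dried chickpeas: 5 oz × 13/4 × 28.35 g/oz ÷ 200 g/cup ≈ 2.3 cup
olive oil: 10 oz × 13/4 × 28.35 g/oz ÷ 216 g/cup ≈ 4.3 cup
tomato paste: 0.5 cup × 13/4 × 262 g/cup ÷ 28.35 g/oz ≈ 15.0 oz
diced tomatoes: 2.5 lb × 13/4 × 16 oz/lb × 28.35 g/oz = 3685.5 g
breadcrumbs: (1 cup + 13 tbsp = 1.8125 cup) × 13/4 × 108 g/cup ≈ 636.2 g

dried chickpeas: 2.3 cup; olive oil: 4.3 cup; tomato paste: 15.0 oz; diced tomatoes: 3685.5 g; breadcrumbs: 636.2 g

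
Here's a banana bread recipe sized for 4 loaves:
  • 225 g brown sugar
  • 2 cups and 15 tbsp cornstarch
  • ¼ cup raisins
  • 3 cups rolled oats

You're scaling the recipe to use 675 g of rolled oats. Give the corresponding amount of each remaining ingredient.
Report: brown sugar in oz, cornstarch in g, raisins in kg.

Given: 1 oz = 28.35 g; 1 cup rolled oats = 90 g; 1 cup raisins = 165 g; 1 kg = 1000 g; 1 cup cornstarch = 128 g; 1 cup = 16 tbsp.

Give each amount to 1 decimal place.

The original recipe has 270 g of rolled oats, so the scaling factor is 675 ÷ 270 = 5/2 = 2.5.
brown sugar: 225 g × 5/2 ÷ 28.35 g/oz ≈ 19.8 oz
cornstarch: (2 cup + 15 tbsp = 2.9375 cup) × 5/2 × 128 g/cup = 940.0 g
raisins: 0.25 cup × 5/2 × 165 g/cup ÷ 1000 g/kg ≈ 0.1 kg

brown sugar: 19.8 oz; cornstarch: 940.0 g; raisins: 0.1 kg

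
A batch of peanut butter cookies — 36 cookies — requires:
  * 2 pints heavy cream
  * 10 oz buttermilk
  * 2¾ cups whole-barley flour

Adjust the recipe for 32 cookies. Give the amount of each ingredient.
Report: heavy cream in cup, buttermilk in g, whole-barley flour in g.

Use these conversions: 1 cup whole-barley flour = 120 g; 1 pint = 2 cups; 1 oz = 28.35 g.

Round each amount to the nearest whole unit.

heavy cream: 4 cup; buttermilk: 252 g; whole-barley flour: 293 g

Scaling factor: 32/36 = 8/9.
heavy cream: 2 pint × 8/9 × 2 cup/pint ≈ 4 cup
buttermilk: 10 oz × 8/9 × 28.35 g/oz = 252 g
whole-barley flour: 2.75 cup × 8/9 × 120 g/cup ≈ 293 g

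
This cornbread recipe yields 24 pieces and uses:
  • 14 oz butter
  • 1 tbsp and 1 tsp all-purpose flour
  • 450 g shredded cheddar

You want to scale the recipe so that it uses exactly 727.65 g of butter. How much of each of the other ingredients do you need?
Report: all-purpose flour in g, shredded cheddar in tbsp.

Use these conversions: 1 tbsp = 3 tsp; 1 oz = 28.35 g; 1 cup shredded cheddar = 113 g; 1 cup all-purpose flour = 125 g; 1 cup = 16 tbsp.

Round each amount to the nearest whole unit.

all-purpose flour: 19 g; shredded cheddar: 117 tbsp

The original recipe has 396.9 g of butter, so the scaling factor is 727.65 ÷ 396.9 = 11/6.
all-purpose flour: (1 tbsp + 1 tsp = 4/3 tbsp) × 11/6 ÷ 16 tbsp/cup × 125 g/cup ≈ 19 g
shredded cheddar: 450 g × 11/6 ÷ 113 g/cup × 16 tbsp/cup ≈ 117 tbsp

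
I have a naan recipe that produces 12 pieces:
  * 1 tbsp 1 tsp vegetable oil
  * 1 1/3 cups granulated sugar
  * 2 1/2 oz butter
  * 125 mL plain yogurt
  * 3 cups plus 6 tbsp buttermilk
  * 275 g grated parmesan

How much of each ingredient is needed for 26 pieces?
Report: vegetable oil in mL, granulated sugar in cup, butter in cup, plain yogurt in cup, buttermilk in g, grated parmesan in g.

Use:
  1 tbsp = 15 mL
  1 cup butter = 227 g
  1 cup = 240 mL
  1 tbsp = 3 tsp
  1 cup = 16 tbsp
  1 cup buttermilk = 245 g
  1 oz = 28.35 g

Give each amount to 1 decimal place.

Scaling factor: 26/12 = 13/6.
vegetable oil: (1 tbsp + 1 tsp = 4/3 tbsp) × 13/6 × 15 mL/tbsp ≈ 43.3 mL
granulated sugar: 4/3 cup × 13/6 ≈ 2.9 cup
butter: 2.5 oz × 13/6 × 28.35 g/oz ÷ 227 g/cup ≈ 0.7 cup
plain yogurt: 125 mL × 13/6 ÷ 240 mL/cup ≈ 1.1 cup
buttermilk: (3 cup + 6 tbsp = 3.375 cup) × 13/6 × 245 g/cup ≈ 1791.6 g
grated parmesan: 275 g × 13/6 ≈ 595.8 g

vegetable oil: 43.3 mL; granulated sugar: 2.9 cup; butter: 0.7 cup; plain yogurt: 1.1 cup; buttermilk: 1791.6 g; grated parmesan: 595.8 g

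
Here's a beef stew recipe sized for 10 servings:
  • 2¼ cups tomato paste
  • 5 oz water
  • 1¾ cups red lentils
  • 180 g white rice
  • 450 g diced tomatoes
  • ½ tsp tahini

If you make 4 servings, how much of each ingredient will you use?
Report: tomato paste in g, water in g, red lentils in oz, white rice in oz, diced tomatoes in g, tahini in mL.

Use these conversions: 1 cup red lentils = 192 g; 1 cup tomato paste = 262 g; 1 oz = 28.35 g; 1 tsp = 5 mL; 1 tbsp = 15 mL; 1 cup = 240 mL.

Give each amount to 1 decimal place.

tomato paste: 235.8 g; water: 56.7 g; red lentils: 4.7 oz; white rice: 2.5 oz; diced tomatoes: 180.0 g; tahini: 1.0 mL

Scaling factor: 4/10 = 2/5 = 0.4.
tomato paste: 2.25 cup × 2/5 × 262 g/cup = 235.8 g
water: 5 oz × 2/5 × 28.35 g/oz = 56.7 g
red lentils: 1.75 cup × 2/5 × 192 g/cup ÷ 28.35 g/oz ≈ 4.7 oz
white rice: 180 g × 2/5 ÷ 28.35 g/oz ≈ 2.5 oz
diced tomatoes: 450 g × 2/5 = 180.0 g
tahini: 0.5 tsp × 2/5 × 5 mL/tsp = 1.0 mL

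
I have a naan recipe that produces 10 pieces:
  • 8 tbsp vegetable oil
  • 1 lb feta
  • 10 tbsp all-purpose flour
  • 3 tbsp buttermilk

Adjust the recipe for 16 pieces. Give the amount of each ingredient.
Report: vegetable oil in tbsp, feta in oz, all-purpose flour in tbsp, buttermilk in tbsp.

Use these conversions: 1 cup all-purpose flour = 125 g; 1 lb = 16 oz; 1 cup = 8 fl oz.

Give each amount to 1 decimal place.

Scaling factor: 16/10 = 8/5 = 1.6.
vegetable oil: 8 tbsp × 8/5 = 12.8 tbsp
feta: 1 lb × 8/5 × 16 oz/lb = 25.6 oz
all-purpose flour: 10 tbsp × 8/5 = 16.0 tbsp
buttermilk: 3 tbsp × 8/5 = 4.8 tbsp

vegetable oil: 12.8 tbsp; feta: 25.6 oz; all-purpose flour: 16.0 tbsp; buttermilk: 4.8 tbsp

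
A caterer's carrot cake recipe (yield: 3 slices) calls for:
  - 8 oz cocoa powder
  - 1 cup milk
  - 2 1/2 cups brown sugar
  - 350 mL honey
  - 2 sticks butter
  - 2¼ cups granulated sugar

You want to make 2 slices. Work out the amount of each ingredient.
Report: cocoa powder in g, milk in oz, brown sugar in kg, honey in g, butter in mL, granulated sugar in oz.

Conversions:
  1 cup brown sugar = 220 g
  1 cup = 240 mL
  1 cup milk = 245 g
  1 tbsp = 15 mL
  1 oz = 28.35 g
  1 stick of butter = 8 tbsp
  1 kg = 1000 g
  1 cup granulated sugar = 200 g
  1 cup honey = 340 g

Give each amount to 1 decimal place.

Scaling factor: 2/3.
cocoa powder: 8 oz × 2/3 × 28.35 g/oz = 151.2 g
milk: 1 cup × 2/3 × 245 g/cup ÷ 28.35 g/oz ≈ 5.8 oz
brown sugar: 2.5 cup × 2/3 × 220 g/cup ÷ 1000 g/kg ≈ 0.4 kg
honey: 350 mL × 2/3 ÷ 240 mL/cup × 340 g/cup ≈ 330.6 g
butter: 2 stick × 2/3 × 8 tbsp/stick × 15 mL/tbsp = 160.0 mL
granulated sugar: 2.25 cup × 2/3 × 200 g/cup ÷ 28.35 g/oz ≈ 10.6 oz

cocoa powder: 151.2 g; milk: 5.8 oz; brown sugar: 0.4 kg; honey: 330.6 g; butter: 160.0 mL; granulated sugar: 10.6 oz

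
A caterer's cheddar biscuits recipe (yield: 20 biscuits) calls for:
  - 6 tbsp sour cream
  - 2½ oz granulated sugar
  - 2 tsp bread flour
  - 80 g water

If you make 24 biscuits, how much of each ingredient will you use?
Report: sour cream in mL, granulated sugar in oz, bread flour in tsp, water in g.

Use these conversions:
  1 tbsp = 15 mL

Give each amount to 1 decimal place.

sour cream: 108.0 mL; granulated sugar: 3.0 oz; bread flour: 2.4 tsp; water: 96.0 g

Scaling factor: 24/20 = 6/5 = 1.2.
sour cream: 6 tbsp × 6/5 × 15 mL/tbsp = 108.0 mL
granulated sugar: 2.5 oz × 6/5 = 3.0 oz
bread flour: 2 tsp × 6/5 = 2.4 tsp
water: 80 g × 6/5 = 96.0 g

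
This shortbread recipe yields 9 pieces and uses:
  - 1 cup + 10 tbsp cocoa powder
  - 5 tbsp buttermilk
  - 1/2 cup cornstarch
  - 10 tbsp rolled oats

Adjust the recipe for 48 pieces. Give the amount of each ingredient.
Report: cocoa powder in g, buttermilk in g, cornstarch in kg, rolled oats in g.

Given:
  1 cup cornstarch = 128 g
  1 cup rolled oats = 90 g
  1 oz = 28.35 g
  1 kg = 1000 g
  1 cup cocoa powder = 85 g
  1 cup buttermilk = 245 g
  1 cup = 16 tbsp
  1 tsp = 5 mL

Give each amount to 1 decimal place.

cocoa powder: 736.7 g; buttermilk: 408.3 g; cornstarch: 0.3 kg; rolled oats: 300.0 g

Scaling factor: 48/9 = 16/3.
cocoa powder: (1 cup + 10 tbsp = 1.625 cup) × 16/3 × 85 g/cup ≈ 736.7 g
buttermilk: 5 tbsp × 16/3 ÷ 16 tbsp/cup × 245 g/cup ≈ 408.3 g
cornstarch: 0.5 cup × 16/3 × 128 g/cup ÷ 1000 g/kg ≈ 0.3 kg
rolled oats: 10 tbsp × 16/3 ÷ 16 tbsp/cup × 90 g/cup = 300.0 g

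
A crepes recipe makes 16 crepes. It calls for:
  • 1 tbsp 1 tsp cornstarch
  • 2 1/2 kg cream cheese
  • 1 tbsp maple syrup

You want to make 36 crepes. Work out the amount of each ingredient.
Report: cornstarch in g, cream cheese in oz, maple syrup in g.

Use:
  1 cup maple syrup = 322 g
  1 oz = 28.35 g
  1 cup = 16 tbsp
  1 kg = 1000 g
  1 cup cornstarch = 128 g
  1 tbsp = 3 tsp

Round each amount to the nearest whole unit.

cornstarch: 24 g; cream cheese: 198 oz; maple syrup: 45 g

Scaling factor: 36/16 = 9/4 = 2.25.
cornstarch: (1 tbsp + 1 tsp = 4/3 tbsp) × 9/4 ÷ 16 tbsp/cup × 128 g/cup = 24 g
cream cheese: 2.5 kg × 9/4 × 1000 g/kg ÷ 28.35 g/oz ≈ 198 oz
maple syrup: 1 tbsp × 9/4 ÷ 16 tbsp/cup × 322 g/cup ≈ 45 g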